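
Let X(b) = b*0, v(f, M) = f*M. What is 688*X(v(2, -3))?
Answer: 0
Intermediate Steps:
v(f, M) = M*f
X(b) = 0
688*X(v(2, -3)) = 688*0 = 0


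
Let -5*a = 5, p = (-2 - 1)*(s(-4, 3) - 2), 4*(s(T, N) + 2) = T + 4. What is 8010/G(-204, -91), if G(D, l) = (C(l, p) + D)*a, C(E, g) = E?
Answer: 1602/59 ≈ 27.153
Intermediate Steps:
s(T, N) = -1 + T/4 (s(T, N) = -2 + (T + 4)/4 = -2 + (4 + T)/4 = -2 + (1 + T/4) = -1 + T/4)
p = 12 (p = (-2 - 1)*((-1 + (¼)*(-4)) - 2) = -3*((-1 - 1) - 2) = -3*(-2 - 2) = -3*(-4) = 12)
a = -1 (a = -⅕*5 = -1)
G(D, l) = -D - l (G(D, l) = (l + D)*(-1) = (D + l)*(-1) = -D - l)
8010/G(-204, -91) = 8010/(-1*(-204) - 1*(-91)) = 8010/(204 + 91) = 8010/295 = 8010*(1/295) = 1602/59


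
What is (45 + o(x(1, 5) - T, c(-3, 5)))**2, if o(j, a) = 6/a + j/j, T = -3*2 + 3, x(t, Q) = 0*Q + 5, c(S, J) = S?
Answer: 1936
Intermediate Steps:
x(t, Q) = 5 (x(t, Q) = 0 + 5 = 5)
T = -3 (T = -6 + 3 = -3)
o(j, a) = 1 + 6/a (o(j, a) = 6/a + 1 = 1 + 6/a)
(45 + o(x(1, 5) - T, c(-3, 5)))**2 = (45 + (6 - 3)/(-3))**2 = (45 - 1/3*3)**2 = (45 - 1)**2 = 44**2 = 1936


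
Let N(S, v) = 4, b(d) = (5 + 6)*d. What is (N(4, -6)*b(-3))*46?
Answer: -6072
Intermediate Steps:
b(d) = 11*d
(N(4, -6)*b(-3))*46 = (4*(11*(-3)))*46 = (4*(-33))*46 = -132*46 = -6072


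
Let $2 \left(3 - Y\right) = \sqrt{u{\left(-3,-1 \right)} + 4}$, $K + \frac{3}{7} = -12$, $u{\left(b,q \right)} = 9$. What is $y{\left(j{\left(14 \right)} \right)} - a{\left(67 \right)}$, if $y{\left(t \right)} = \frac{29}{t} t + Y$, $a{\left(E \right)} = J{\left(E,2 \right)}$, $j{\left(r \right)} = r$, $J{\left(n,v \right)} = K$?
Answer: $\frac{311}{7} - \frac{\sqrt{13}}{2} \approx 42.626$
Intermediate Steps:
$K = - \frac{87}{7}$ ($K = - \frac{3}{7} - 12 = - \frac{87}{7} \approx -12.429$)
$J{\left(n,v \right)} = - \frac{87}{7}$
$Y = 3 - \frac{\sqrt{13}}{2}$ ($Y = 3 - \frac{\sqrt{9 + 4}}{2} = 3 - \frac{\sqrt{13}}{2} \approx 1.1972$)
$a{\left(E \right)} = - \frac{87}{7}$
$y{\left(t \right)} = 32 - \frac{\sqrt{13}}{2}$ ($y{\left(t \right)} = \frac{29}{t} t + \left(3 - \frac{\sqrt{13}}{2}\right) = 29 + \left(3 - \frac{\sqrt{13}}{2}\right) = 32 - \frac{\sqrt{13}}{2}$)
$y{\left(j{\left(14 \right)} \right)} - a{\left(67 \right)} = \left(32 - \frac{\sqrt{13}}{2}\right) - - \frac{87}{7} = \left(32 - \frac{\sqrt{13}}{2}\right) + \frac{87}{7} = \frac{311}{7} - \frac{\sqrt{13}}{2}$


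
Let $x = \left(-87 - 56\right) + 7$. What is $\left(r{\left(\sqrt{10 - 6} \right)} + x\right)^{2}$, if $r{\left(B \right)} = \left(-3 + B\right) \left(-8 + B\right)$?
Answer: $16900$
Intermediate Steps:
$x = -136$ ($x = -143 + 7 = -136$)
$r{\left(B \right)} = \left(-8 + B\right) \left(-3 + B\right)$
$\left(r{\left(\sqrt{10 - 6} \right)} + x\right)^{2} = \left(\left(24 + \left(\sqrt{10 - 6}\right)^{2} - 11 \sqrt{10 - 6}\right) - 136\right)^{2} = \left(\left(24 + \left(\sqrt{4}\right)^{2} - 11 \sqrt{4}\right) - 136\right)^{2} = \left(\left(24 + 2^{2} - 22\right) - 136\right)^{2} = \left(\left(24 + 4 - 22\right) - 136\right)^{2} = \left(6 - 136\right)^{2} = \left(-130\right)^{2} = 16900$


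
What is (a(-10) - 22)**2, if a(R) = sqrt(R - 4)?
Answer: (22 - I*sqrt(14))**2 ≈ 470.0 - 164.63*I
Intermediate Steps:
a(R) = sqrt(-4 + R)
(a(-10) - 22)**2 = (sqrt(-4 - 10) - 22)**2 = (sqrt(-14) - 22)**2 = (I*sqrt(14) - 22)**2 = (-22 + I*sqrt(14))**2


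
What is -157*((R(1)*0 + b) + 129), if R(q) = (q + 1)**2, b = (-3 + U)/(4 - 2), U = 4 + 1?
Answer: -20410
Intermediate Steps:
U = 5
b = 1 (b = (-3 + 5)/(4 - 2) = 2/2 = 2*(1/2) = 1)
R(q) = (1 + q)**2
-157*((R(1)*0 + b) + 129) = -157*(((1 + 1)**2*0 + 1) + 129) = -157*((2**2*0 + 1) + 129) = -157*((4*0 + 1) + 129) = -157*((0 + 1) + 129) = -157*(1 + 129) = -157*130 = -20410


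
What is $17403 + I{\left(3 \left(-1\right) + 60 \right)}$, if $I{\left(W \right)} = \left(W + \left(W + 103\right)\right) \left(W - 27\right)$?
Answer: $23913$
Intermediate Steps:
$I{\left(W \right)} = \left(-27 + W\right) \left(103 + 2 W\right)$ ($I{\left(W \right)} = \left(W + \left(103 + W\right)\right) \left(-27 + W\right) = \left(103 + 2 W\right) \left(-27 + W\right) = \left(-27 + W\right) \left(103 + 2 W\right)$)
$17403 + I{\left(3 \left(-1\right) + 60 \right)} = 17403 + \left(-2781 + 2 \left(3 \left(-1\right) + 60\right)^{2} + 49 \left(3 \left(-1\right) + 60\right)\right) = 17403 + \left(-2781 + 2 \left(-3 + 60\right)^{2} + 49 \left(-3 + 60\right)\right) = 17403 + \left(-2781 + 2 \cdot 57^{2} + 49 \cdot 57\right) = 17403 + \left(-2781 + 2 \cdot 3249 + 2793\right) = 17403 + \left(-2781 + 6498 + 2793\right) = 17403 + 6510 = 23913$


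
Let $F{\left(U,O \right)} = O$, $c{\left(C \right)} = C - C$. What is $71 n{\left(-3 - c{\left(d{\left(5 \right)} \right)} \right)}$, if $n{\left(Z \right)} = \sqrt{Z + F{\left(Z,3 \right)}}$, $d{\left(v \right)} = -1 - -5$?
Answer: $0$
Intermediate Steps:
$d{\left(v \right)} = 4$ ($d{\left(v \right)} = -1 + 5 = 4$)
$c{\left(C \right)} = 0$
$n{\left(Z \right)} = \sqrt{3 + Z}$ ($n{\left(Z \right)} = \sqrt{Z + 3} = \sqrt{3 + Z}$)
$71 n{\left(-3 - c{\left(d{\left(5 \right)} \right)} \right)} = 71 \sqrt{3 - 3} = 71 \sqrt{0} = 71 \cdot 0 = 0$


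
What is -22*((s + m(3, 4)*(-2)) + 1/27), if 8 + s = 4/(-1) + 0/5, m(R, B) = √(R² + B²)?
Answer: 13046/27 ≈ 483.19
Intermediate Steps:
m(R, B) = √(B² + R²)
s = -12 (s = -8 + (4/(-1) + 0/5) = -8 + (4*(-1) + 0*(⅕)) = -8 + (-4 + 0) = -8 - 4 = -12)
-22*((s + m(3, 4)*(-2)) + 1/27) = -22*((-12 + √(4² + 3²)*(-2)) + 1/27) = -22*((-12 + √(16 + 9)*(-2)) + 1/27) = -22*((-12 + √25*(-2)) + 1/27) = -22*((-12 + 5*(-2)) + 1/27) = -22*((-12 - 10) + 1/27) = -22*(-22 + 1/27) = -22*(-593/27) = 13046/27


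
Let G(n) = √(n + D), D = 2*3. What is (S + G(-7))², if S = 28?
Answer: (28 + I)² ≈ 783.0 + 56.0*I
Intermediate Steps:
D = 6
G(n) = √(6 + n) (G(n) = √(n + 6) = √(6 + n))
(S + G(-7))² = (28 + √(6 - 7))² = (28 + √(-1))² = (28 + I)²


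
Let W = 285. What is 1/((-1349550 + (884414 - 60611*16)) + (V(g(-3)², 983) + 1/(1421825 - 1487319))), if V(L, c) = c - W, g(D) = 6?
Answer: -65494/93932411717 ≈ -6.9725e-7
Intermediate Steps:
V(L, c) = -285 + c (V(L, c) = c - 1*285 = c - 285 = -285 + c)
1/((-1349550 + (884414 - 60611*16)) + (V(g(-3)², 983) + 1/(1421825 - 1487319))) = 1/((-1349550 + (884414 - 60611*16)) + ((-285 + 983) + 1/(1421825 - 1487319))) = 1/((-1349550 + (884414 - 969776)) + (698 + 1/(-65494))) = 1/((-1349550 - 85362) + (698 - 1/65494)) = 1/(-1434912 + 45714811/65494) = 1/(-93932411717/65494) = -65494/93932411717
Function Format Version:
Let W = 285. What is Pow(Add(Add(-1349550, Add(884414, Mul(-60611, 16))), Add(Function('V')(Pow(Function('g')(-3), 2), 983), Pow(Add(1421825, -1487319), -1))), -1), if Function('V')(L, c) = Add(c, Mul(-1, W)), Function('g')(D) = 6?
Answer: Rational(-65494, 93932411717) ≈ -6.9725e-7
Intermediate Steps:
Function('V')(L, c) = Add(-285, c) (Function('V')(L, c) = Add(c, Mul(-1, 285)) = Add(c, -285) = Add(-285, c))
Pow(Add(Add(-1349550, Add(884414, Mul(-60611, 16))), Add(Function('V')(Pow(Function('g')(-3), 2), 983), Pow(Add(1421825, -1487319), -1))), -1) = Pow(Add(Add(-1349550, Add(884414, Mul(-60611, 16))), Add(Add(-285, 983), Pow(Add(1421825, -1487319), -1))), -1) = Pow(Add(Add(-1349550, Add(884414, -969776)), Add(698, Pow(-65494, -1))), -1) = Pow(Add(Add(-1349550, -85362), Add(698, Rational(-1, 65494))), -1) = Pow(Add(-1434912, Rational(45714811, 65494)), -1) = Pow(Rational(-93932411717, 65494), -1) = Rational(-65494, 93932411717)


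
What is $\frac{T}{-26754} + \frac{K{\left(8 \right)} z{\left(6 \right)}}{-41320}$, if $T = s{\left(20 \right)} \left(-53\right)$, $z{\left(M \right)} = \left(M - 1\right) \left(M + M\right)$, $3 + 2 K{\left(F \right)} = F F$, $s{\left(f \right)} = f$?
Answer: $- \frac{258031}{55273764} \approx -0.0046682$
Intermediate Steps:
$K{\left(F \right)} = - \frac{3}{2} + \frac{F^{2}}{2}$ ($K{\left(F \right)} = - \frac{3}{2} + \frac{F F}{2} = - \frac{3}{2} + \frac{F^{2}}{2}$)
$z{\left(M \right)} = 2 M \left(-1 + M\right)$ ($z{\left(M \right)} = \left(-1 + M\right) 2 M = 2 M \left(-1 + M\right)$)
$T = -1060$ ($T = 20 \left(-53\right) = -1060$)
$\frac{T}{-26754} + \frac{K{\left(8 \right)} z{\left(6 \right)}}{-41320} = - \frac{1060}{-26754} + \frac{\left(- \frac{3}{2} + \frac{8^{2}}{2}\right) 2 \cdot 6 \left(-1 + 6\right)}{-41320} = \left(-1060\right) \left(- \frac{1}{26754}\right) + \left(- \frac{3}{2} + \frac{1}{2} \cdot 64\right) 2 \cdot 6 \cdot 5 \left(- \frac{1}{41320}\right) = \frac{530}{13377} + \left(- \frac{3}{2} + 32\right) 60 \left(- \frac{1}{41320}\right) = \frac{530}{13377} + \frac{61}{2} \cdot 60 \left(- \frac{1}{41320}\right) = \frac{530}{13377} + 1830 \left(- \frac{1}{41320}\right) = \frac{530}{13377} - \frac{183}{4132} = - \frac{258031}{55273764}$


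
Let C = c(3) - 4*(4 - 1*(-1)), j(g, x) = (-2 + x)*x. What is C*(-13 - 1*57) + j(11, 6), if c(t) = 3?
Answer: 1214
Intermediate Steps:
j(g, x) = x*(-2 + x)
C = -17 (C = 3 - 4*(4 - 1*(-1)) = 3 - 4*(4 + 1) = 3 - 4*5 = 3 - 20 = -17)
C*(-13 - 1*57) + j(11, 6) = -17*(-13 - 1*57) + 6*(-2 + 6) = -17*(-13 - 57) + 6*4 = -17*(-70) + 24 = 1190 + 24 = 1214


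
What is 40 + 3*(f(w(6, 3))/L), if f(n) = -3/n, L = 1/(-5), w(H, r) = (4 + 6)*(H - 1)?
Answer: 409/10 ≈ 40.900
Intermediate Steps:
w(H, r) = -10 + 10*H (w(H, r) = 10*(-1 + H) = -10 + 10*H)
L = -1/5 ≈ -0.20000
40 + 3*(f(w(6, 3))/L) = 40 + 3*((-3/(-10 + 10*6))/(-1/5)) = 40 + 3*(-3/(-10 + 60)*(-5)) = 40 + 3*(-3/50*(-5)) = 40 + 3*(3/10) = 40 + 9/10 = 409/10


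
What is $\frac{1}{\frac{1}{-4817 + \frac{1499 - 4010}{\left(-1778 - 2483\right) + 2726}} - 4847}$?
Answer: $- \frac{7391584}{35827009183} \approx -0.00020631$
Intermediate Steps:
$\frac{1}{\frac{1}{-4817 + \frac{1499 - 4010}{\left(-1778 - 2483\right) + 2726}} - 4847} = \frac{1}{\frac{1}{-4817 - \frac{2511}{\left(-1778 - 2483\right) + 2726}} - 4847} = \frac{1}{\frac{1}{-4817 - \frac{2511}{-4261 + 2726}} - 4847} = \frac{1}{\frac{1}{-4817 - \frac{2511}{-1535}} - 4847} = \frac{1}{\frac{1}{-4817 - - \frac{2511}{1535}} - 4847} = \frac{1}{\frac{1}{-4817 + \frac{2511}{1535}} - 4847} = \frac{1}{\frac{1}{- \frac{7391584}{1535}} - 4847} = \frac{1}{- \frac{1535}{7391584} - 4847} = \frac{1}{- \frac{35827009183}{7391584}} = - \frac{7391584}{35827009183}$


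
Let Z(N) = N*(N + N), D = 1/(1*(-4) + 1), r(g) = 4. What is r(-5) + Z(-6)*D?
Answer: -20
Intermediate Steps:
D = -⅓ (D = 1/(-4 + 1) = 1/(-3) = -⅓ ≈ -0.33333)
Z(N) = 2*N² (Z(N) = N*(2*N) = 2*N²)
r(-5) + Z(-6)*D = 4 + (2*(-6)²)*(-⅓) = 4 + (2*36)*(-⅓) = 4 + 72*(-⅓) = 4 - 24 = -20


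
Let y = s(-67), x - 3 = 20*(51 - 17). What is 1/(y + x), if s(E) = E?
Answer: 1/616 ≈ 0.0016234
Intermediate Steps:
x = 683 (x = 3 + 20*(51 - 17) = 3 + 20*34 = 3 + 680 = 683)
y = -67
1/(y + x) = 1/(-67 + 683) = 1/616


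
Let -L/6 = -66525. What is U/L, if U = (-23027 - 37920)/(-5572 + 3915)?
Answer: 60947/661391550 ≈ 9.2150e-5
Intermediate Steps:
L = 399150 (L = -6*(-66525) = 399150)
U = 60947/1657 (U = -60947/(-1657) = -60947*(-1/1657) = 60947/1657 ≈ 36.782)
U/L = (60947/1657)/399150 = (60947/1657)*(1/399150) = 60947/661391550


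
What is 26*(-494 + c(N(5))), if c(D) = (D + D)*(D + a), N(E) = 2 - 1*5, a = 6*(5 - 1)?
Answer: -16120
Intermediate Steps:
a = 24 (a = 6*4 = 24)
N(E) = -3 (N(E) = 2 - 5 = -3)
c(D) = 2*D*(24 + D) (c(D) = (D + D)*(D + 24) = (2*D)*(24 + D) = 2*D*(24 + D))
26*(-494 + c(N(5))) = 26*(-494 + 2*(-3)*(24 - 3)) = 26*(-494 + 2*(-3)*21) = 26*(-494 - 126) = 26*(-620) = -16120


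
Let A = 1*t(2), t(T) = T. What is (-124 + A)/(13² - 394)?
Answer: 122/225 ≈ 0.54222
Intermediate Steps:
A = 2 (A = 1*2 = 2)
(-124 + A)/(13² - 394) = (-124 + 2)/(13² - 394) = -122/(169 - 394) = -122/(-225) = -122*(-1/225) = 122/225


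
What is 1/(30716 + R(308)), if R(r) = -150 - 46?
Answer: 1/30520 ≈ 3.2765e-5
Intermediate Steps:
R(r) = -196
1/(30716 + R(308)) = 1/(30716 - 196) = 1/30520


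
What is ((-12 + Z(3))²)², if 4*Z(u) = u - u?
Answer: 20736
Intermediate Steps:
Z(u) = 0 (Z(u) = (u - u)/4 = (¼)*0 = 0)
((-12 + Z(3))²)² = ((-12 + 0)²)² = ((-12)²)² = 144² = 20736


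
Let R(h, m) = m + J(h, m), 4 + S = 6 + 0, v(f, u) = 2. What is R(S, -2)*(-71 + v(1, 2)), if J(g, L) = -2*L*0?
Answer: 138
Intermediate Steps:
J(g, L) = 0
S = 2 (S = -4 + (6 + 0) = -4 + 6 = 2)
R(h, m) = m (R(h, m) = m + 0 = m)
R(S, -2)*(-71 + v(1, 2)) = -2*(-71 + 2) = -2*(-69) = 138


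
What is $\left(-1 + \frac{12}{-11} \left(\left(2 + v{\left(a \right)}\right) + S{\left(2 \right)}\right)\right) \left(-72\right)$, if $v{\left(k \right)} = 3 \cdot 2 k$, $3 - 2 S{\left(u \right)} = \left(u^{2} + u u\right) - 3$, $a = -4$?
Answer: $- \frac{19080}{11} \approx -1734.5$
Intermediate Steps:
$S{\left(u \right)} = 3 - u^{2}$ ($S{\left(u \right)} = \frac{3}{2} - \frac{\left(u^{2} + u u\right) - 3}{2} = \frac{3}{2} - \frac{\left(u^{2} + u^{2}\right) - 3}{2} = \frac{3}{2} - \frac{2 u^{2} - 3}{2} = \frac{3}{2} - \frac{-3 + 2 u^{2}}{2} = \frac{3}{2} - \left(- \frac{3}{2} + u^{2}\right) = 3 - u^{2}$)
$v{\left(k \right)} = 6 k$
$\left(-1 + \frac{12}{-11} \left(\left(2 + v{\left(a \right)}\right) + S{\left(2 \right)}\right)\right) \left(-72\right) = \left(-1 + \frac{12}{-11} \left(\left(2 + 6 \left(-4\right)\right) + \left(3 - 2^{2}\right)\right)\right) \left(-72\right) = \left(-1 + 12 \left(- \frac{1}{11}\right) \left(\left(2 - 24\right) + \left(3 - 4\right)\right)\right) \left(-72\right) = \left(-1 - \frac{12 \left(-22 + \left(3 - 4\right)\right)}{11}\right) \left(-72\right) = \left(-1 - \frac{12 \left(-22 - 1\right)}{11}\right) \left(-72\right) = \left(-1 - - \frac{276}{11}\right) \left(-72\right) = \left(-1 + \frac{276}{11}\right) \left(-72\right) = \frac{265}{11} \left(-72\right) = - \frac{19080}{11}$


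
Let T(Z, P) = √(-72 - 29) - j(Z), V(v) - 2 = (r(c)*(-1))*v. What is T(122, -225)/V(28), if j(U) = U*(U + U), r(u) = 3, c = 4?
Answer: 14884/41 - I*√101/82 ≈ 363.02 - 0.12256*I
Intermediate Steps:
V(v) = 2 - 3*v (V(v) = 2 + (3*(-1))*v = 2 - 3*v)
j(U) = 2*U² (j(U) = U*(2*U) = 2*U²)
T(Z, P) = -2*Z² + I*√101 (T(Z, P) = √(-72 - 29) - 2*Z² = √(-101) - 2*Z² = I*√101 - 2*Z² = -2*Z² + I*√101)
T(122, -225)/V(28) = (-2*122² + I*√101)/(2 - 3*28) = (-2*14884 + I*√101)/(2 - 84) = (-29768 + I*√101)/(-82) = (-29768 + I*√101)*(-1/82) = 14884/41 - I*√101/82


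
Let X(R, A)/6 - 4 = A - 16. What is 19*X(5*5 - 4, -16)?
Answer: -3192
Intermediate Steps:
X(R, A) = -72 + 6*A (X(R, A) = 24 + 6*(A - 16) = 24 + 6*(-16 + A) = 24 + (-96 + 6*A) = -72 + 6*A)
19*X(5*5 - 4, -16) = 19*(-72 + 6*(-16)) = 19*(-72 - 96) = 19*(-168) = -3192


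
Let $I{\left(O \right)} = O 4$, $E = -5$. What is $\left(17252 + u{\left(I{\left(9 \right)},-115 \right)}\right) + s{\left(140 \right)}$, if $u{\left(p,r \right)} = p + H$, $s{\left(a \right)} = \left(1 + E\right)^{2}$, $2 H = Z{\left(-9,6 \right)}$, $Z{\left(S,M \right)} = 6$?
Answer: $17307$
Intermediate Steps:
$H = 3$ ($H = \frac{1}{2} \cdot 6 = 3$)
$s{\left(a \right)} = 16$ ($s{\left(a \right)} = \left(1 - 5\right)^{2} = \left(-4\right)^{2} = 16$)
$I{\left(O \right)} = 4 O$
$u{\left(p,r \right)} = 3 + p$ ($u{\left(p,r \right)} = p + 3 = 3 + p$)
$\left(17252 + u{\left(I{\left(9 \right)},-115 \right)}\right) + s{\left(140 \right)} = \left(17252 + \left(3 + 4 \cdot 9\right)\right) + 16 = \left(17252 + \left(3 + 36\right)\right) + 16 = \left(17252 + 39\right) + 16 = 17291 + 16 = 17307$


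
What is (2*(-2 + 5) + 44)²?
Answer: 2500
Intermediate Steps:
(2*(-2 + 5) + 44)² = (2*3 + 44)² = (6 + 44)² = 50² = 2500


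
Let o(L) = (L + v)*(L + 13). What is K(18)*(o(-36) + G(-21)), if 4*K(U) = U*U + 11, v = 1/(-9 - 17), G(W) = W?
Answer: 7036675/104 ≈ 67660.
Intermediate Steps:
v = -1/26 (v = 1/(-26) = -1/26 ≈ -0.038462)
K(U) = 11/4 + U**2/4 (K(U) = (U*U + 11)/4 = (U**2 + 11)/4 = (11 + U**2)/4 = 11/4 + U**2/4)
o(L) = (13 + L)*(-1/26 + L) (o(L) = (L - 1/26)*(L + 13) = (-1/26 + L)*(13 + L) = (13 + L)*(-1/26 + L))
K(18)*(o(-36) + G(-21)) = (11/4 + (1/4)*18**2)*((-1/2 + (-36)**2 + (337/26)*(-36)) - 21) = (11/4 + (1/4)*324)*((-1/2 + 1296 - 6066/13) - 21) = (11/4 + 81)*(21551/26 - 21) = (335/4)*(21005/26) = 7036675/104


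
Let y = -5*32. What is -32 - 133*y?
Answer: 21248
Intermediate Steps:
y = -160
-32 - 133*y = -32 - 133*(-160) = -32 + 21280 = 21248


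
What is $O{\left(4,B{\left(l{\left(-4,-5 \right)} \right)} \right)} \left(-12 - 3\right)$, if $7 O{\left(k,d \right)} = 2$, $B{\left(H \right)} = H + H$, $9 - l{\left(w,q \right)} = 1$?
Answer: $- \frac{30}{7} \approx -4.2857$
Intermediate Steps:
$l{\left(w,q \right)} = 8$ ($l{\left(w,q \right)} = 9 - 1 = 8$)
$B{\left(H \right)} = 2 H$
$O{\left(k,d \right)} = \frac{2}{7}$ ($O{\left(k,d \right)} = \frac{1}{7} \cdot 2 = \frac{2}{7}$)
$O{\left(4,B{\left(l{\left(-4,-5 \right)} \right)} \right)} \left(-12 - 3\right) = \frac{2 \left(-12 - 3\right)}{7} = \frac{2}{7} \left(-15\right) = - \frac{30}{7}$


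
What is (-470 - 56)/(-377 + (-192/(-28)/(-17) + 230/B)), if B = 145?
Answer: 1815226/1296945 ≈ 1.3996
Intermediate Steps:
(-470 - 56)/(-377 + (-192/(-28)/(-17) + 230/B)) = (-470 - 56)/(-377 + (-192/(-28)/(-17) + 230/145)) = -526/(-377 + (-192*(-1/28)*(-1/17) + 230*(1/145))) = -526/(-377 + ((48/7)*(-1/17) + 46/29)) = -526/(-377 + (-48/119 + 46/29)) = -526/(-377 + 4082/3451) = -526/(-1296945/3451) = -526*(-3451/1296945) = 1815226/1296945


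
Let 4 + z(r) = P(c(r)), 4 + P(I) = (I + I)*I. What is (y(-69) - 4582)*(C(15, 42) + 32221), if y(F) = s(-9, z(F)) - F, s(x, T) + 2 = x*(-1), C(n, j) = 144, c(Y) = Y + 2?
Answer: -145836690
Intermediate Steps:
c(Y) = 2 + Y
P(I) = -4 + 2*I² (P(I) = -4 + (I + I)*I = -4 + (2*I)*I = -4 + 2*I²)
z(r) = -8 + 2*(2 + r)² (z(r) = -4 + (-4 + 2*(2 + r)²) = -8 + 2*(2 + r)²)
s(x, T) = -2 - x (s(x, T) = -2 + x*(-1) = -2 - x)
y(F) = 7 - F (y(F) = (-2 - 1*(-9)) - F = (-2 + 9) - F = 7 - F)
(y(-69) - 4582)*(C(15, 42) + 32221) = ((7 - 1*(-69)) - 4582)*(144 + 32221) = ((7 + 69) - 4582)*32365 = (76 - 4582)*32365 = -4506*32365 = -145836690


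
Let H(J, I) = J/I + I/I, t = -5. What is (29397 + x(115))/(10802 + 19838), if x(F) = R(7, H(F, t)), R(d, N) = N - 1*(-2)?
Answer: 29377/30640 ≈ 0.95878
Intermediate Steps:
H(J, I) = 1 + J/I (H(J, I) = J/I + 1 = 1 + J/I)
R(d, N) = 2 + N (R(d, N) = N + 2 = 2 + N)
x(F) = 3 - F/5 (x(F) = 2 + (-5 + F)/(-5) = 2 - (-5 + F)/5 = 2 + (1 - F/5) = 3 - F/5)
(29397 + x(115))/(10802 + 19838) = (29397 + (3 - 1/5*115))/(10802 + 19838) = (29397 + (3 - 23))/30640 = (29397 - 20)*(1/30640) = 29377*(1/30640) = 29377/30640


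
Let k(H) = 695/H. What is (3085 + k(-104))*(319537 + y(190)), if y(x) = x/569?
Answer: 58207721187735/59176 ≈ 9.8364e+8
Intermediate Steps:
y(x) = x/569 (y(x) = x*(1/569) = x/569)
(3085 + k(-104))*(319537 + y(190)) = (3085 + 695/(-104))*(319537 + (1/569)*190) = (3085 + 695*(-1/104))*(319537 + 190/569) = (3085 - 695/104)*(181816743/569) = (320145/104)*(181816743/569) = 58207721187735/59176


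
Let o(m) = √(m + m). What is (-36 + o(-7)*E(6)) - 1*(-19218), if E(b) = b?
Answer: 19182 + 6*I*√14 ≈ 19182.0 + 22.45*I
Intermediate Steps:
o(m) = √2*√m (o(m) = √(2*m) = √2*√m)
(-36 + o(-7)*E(6)) - 1*(-19218) = (-36 + (√2*√(-7))*6) - 1*(-19218) = (-36 + (√2*(I*√7))*6) + 19218 = (-36 + (I*√14)*6) + 19218 = (-36 + 6*I*√14) + 19218 = 19182 + 6*I*√14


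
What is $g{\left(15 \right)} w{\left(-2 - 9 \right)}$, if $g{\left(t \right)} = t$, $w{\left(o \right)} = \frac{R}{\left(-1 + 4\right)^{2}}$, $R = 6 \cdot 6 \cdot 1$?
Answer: $60$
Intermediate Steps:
$R = 36$ ($R = 36 \cdot 1 = 36$)
$w{\left(o \right)} = 4$ ($w{\left(o \right)} = \frac{36}{\left(-1 + 4\right)^{2}} = \frac{36}{3^{2}} = \frac{36}{9} = 36 \cdot \frac{1}{9} = 4$)
$g{\left(15 \right)} w{\left(-2 - 9 \right)} = 15 \cdot 4 = 60$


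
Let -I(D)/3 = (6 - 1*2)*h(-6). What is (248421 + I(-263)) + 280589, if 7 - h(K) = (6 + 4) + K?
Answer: 528974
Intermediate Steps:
h(K) = -3 - K (h(K) = 7 - ((6 + 4) + K) = 7 - (10 + K) = 7 + (-10 - K) = -3 - K)
I(D) = -36 (I(D) = -3*(6 - 1*2)*(-3 - 1*(-6)) = -3*(6 - 2)*(-3 + 6) = -12*3 = -3*12 = -36)
(248421 + I(-263)) + 280589 = (248421 - 36) + 280589 = 248385 + 280589 = 528974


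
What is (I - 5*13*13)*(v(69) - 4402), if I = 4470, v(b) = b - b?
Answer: -15957250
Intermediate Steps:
v(b) = 0
(I - 5*13*13)*(v(69) - 4402) = (4470 - 5*13*13)*(0 - 4402) = (4470 - 65*13)*(-4402) = (4470 - 845)*(-4402) = 3625*(-4402) = -15957250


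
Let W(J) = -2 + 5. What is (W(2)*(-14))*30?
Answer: -1260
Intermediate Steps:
W(J) = 3
(W(2)*(-14))*30 = (3*(-14))*30 = -42*30 = -1260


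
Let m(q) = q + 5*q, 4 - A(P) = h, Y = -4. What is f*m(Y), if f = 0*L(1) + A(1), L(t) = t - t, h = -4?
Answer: -192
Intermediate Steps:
A(P) = 8 (A(P) = 4 - 1*(-4) = 4 + 4 = 8)
L(t) = 0
m(q) = 6*q
f = 8 (f = 0*0 + 8 = 0 + 8 = 8)
f*m(Y) = 8*(6*(-4)) = 8*(-24) = -192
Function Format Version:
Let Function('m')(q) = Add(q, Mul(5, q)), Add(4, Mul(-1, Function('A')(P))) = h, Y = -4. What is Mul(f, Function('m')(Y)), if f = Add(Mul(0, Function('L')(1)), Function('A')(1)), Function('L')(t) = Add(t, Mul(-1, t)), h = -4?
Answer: -192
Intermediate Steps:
Function('A')(P) = 8 (Function('A')(P) = Add(4, Mul(-1, -4)) = Add(4, 4) = 8)
Function('L')(t) = 0
Function('m')(q) = Mul(6, q)
f = 8 (f = Add(Mul(0, 0), 8) = Add(0, 8) = 8)
Mul(f, Function('m')(Y)) = Mul(8, Mul(6, -4)) = Mul(8, -24) = -192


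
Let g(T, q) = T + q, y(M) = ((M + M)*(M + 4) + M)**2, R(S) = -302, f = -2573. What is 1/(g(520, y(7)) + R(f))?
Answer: 1/26139 ≈ 3.8257e-5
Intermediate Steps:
y(M) = (M + 2*M*(4 + M))**2 (y(M) = ((2*M)*(4 + M) + M)**2 = (2*M*(4 + M) + M)**2 = (M + 2*M*(4 + M))**2)
1/(g(520, y(7)) + R(f)) = 1/((520 + 7**2*(9 + 2*7)**2) - 302) = 1/((520 + 49*(9 + 14)**2) - 302) = 1/((520 + 49*23**2) - 302) = 1/((520 + 49*529) - 302) = 1/((520 + 25921) - 302) = 1/(26441 - 302) = 1/26139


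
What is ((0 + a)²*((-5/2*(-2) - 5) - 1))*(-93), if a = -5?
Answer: 2325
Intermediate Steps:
((0 + a)²*((-5/2*(-2) - 5) - 1))*(-93) = ((0 - 5)²*((-5/2*(-2) - 5) - 1))*(-93) = ((-5)²*((-5*½*(-2) - 5) - 1))*(-93) = (25*((-5/2*(-2) - 5) - 1))*(-93) = (25*((5 - 5) - 1))*(-93) = (25*(0 - 1))*(-93) = (25*(-1))*(-93) = -25*(-93) = 2325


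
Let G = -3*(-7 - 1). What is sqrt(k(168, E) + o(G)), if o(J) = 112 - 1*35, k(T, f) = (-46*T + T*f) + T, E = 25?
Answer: 7*I*sqrt(67) ≈ 57.297*I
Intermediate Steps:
k(T, f) = -45*T + T*f
G = 24 (G = -3*(-8) = 24)
o(J) = 77 (o(J) = 112 - 35 = 77)
sqrt(k(168, E) + o(G)) = sqrt(168*(-45 + 25) + 77) = sqrt(168*(-20) + 77) = sqrt(-3360 + 77) = sqrt(-3283) = 7*I*sqrt(67)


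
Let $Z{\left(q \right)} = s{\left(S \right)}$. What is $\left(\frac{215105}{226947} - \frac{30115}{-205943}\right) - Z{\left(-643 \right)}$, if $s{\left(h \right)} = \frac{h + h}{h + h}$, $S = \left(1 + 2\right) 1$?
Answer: $\frac{4395731899}{46738146021} \approx 0.09405$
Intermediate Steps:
$S = 3$ ($S = 3 \cdot 1 = 3$)
$s{\left(h \right)} = 1$ ($s{\left(h \right)} = \frac{2 h}{2 h} = 2 h \frac{1}{2 h} = 1$)
$Z{\left(q \right)} = 1$
$\left(\frac{215105}{226947} - \frac{30115}{-205943}\right) - Z{\left(-643 \right)} = \left(\frac{215105}{226947} - \frac{30115}{-205943}\right) - 1 = \left(215105 \cdot \frac{1}{226947} - - \frac{30115}{205943}\right) - 1 = \left(\frac{215105}{226947} + \frac{30115}{205943}\right) - 1 = \frac{51133877920}{46738146021} - 1 = \frac{4395731899}{46738146021}$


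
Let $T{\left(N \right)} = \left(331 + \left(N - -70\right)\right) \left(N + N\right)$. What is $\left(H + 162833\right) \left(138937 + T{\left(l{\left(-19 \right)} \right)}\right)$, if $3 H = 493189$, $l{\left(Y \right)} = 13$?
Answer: $\frac{146959675288}{3} \approx 4.8987 \cdot 10^{10}$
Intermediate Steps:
$T{\left(N \right)} = 2 N \left(401 + N\right)$ ($T{\left(N \right)} = \left(331 + \left(N + 70\right)\right) 2 N = \left(331 + \left(70 + N\right)\right) 2 N = \left(401 + N\right) 2 N = 2 N \left(401 + N\right)$)
$H = \frac{493189}{3}$ ($H = \frac{1}{3} \cdot 493189 = \frac{493189}{3} \approx 1.644 \cdot 10^{5}$)
$\left(H + 162833\right) \left(138937 + T{\left(l{\left(-19 \right)} \right)}\right) = \left(\frac{493189}{3} + 162833\right) \left(138937 + 2 \cdot 13 \left(401 + 13\right)\right) = \frac{981688 \left(138937 + 2 \cdot 13 \cdot 414\right)}{3} = \frac{981688 \left(138937 + 10764\right)}{3} = \frac{981688}{3} \cdot 149701 = \frac{146959675288}{3}$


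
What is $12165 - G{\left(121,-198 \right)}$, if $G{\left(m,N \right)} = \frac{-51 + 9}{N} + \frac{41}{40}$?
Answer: $\frac{16056167}{1320} \approx 12164.0$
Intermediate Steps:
$G{\left(m,N \right)} = \frac{41}{40} - \frac{42}{N}$ ($G{\left(m,N \right)} = - \frac{42}{N} + 41 \cdot \frac{1}{40} = - \frac{42}{N} + \frac{41}{40} = \frac{41}{40} - \frac{42}{N}$)
$12165 - G{\left(121,-198 \right)} = 12165 - \left(\frac{41}{40} - \frac{42}{-198}\right) = 12165 - \left(\frac{41}{40} - - \frac{7}{33}\right) = 12165 - \left(\frac{41}{40} + \frac{7}{33}\right) = 12165 - \frac{1633}{1320} = \frac{16056167}{1320}$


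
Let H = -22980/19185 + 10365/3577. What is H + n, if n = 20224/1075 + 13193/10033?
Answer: 13633667072734/624599554075 ≈ 21.828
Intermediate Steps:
H = 7776871/4574983 (H = -22980*1/19185 + 10365*(1/3577) = -1532/1279 + 10365/3577 = 7776871/4574983 ≈ 1.6999)
n = 2747973/136525 (n = 20224*(1/1075) + 13193*(1/10033) = 20224/1075 + 167/127 = 2747973/136525 ≈ 20.128)
H + n = 7776871/4574983 + 2747973/136525 = 13633667072734/624599554075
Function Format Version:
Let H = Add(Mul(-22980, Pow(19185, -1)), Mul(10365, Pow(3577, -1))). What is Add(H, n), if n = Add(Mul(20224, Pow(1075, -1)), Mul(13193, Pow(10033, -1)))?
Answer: Rational(13633667072734, 624599554075) ≈ 21.828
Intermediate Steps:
H = Rational(7776871, 4574983) (H = Add(Mul(-22980, Rational(1, 19185)), Mul(10365, Rational(1, 3577))) = Add(Rational(-1532, 1279), Rational(10365, 3577)) = Rational(7776871, 4574983) ≈ 1.6999)
n = Rational(2747973, 136525) (n = Add(Mul(20224, Rational(1, 1075)), Mul(13193, Rational(1, 10033))) = Add(Rational(20224, 1075), Rational(167, 127)) = Rational(2747973, 136525) ≈ 20.128)
Add(H, n) = Add(Rational(7776871, 4574983), Rational(2747973, 136525)) = Rational(13633667072734, 624599554075)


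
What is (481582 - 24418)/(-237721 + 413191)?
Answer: 76194/29245 ≈ 2.6054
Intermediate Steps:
(481582 - 24418)/(-237721 + 413191) = 457164/175470 = 457164*(1/175470) = 76194/29245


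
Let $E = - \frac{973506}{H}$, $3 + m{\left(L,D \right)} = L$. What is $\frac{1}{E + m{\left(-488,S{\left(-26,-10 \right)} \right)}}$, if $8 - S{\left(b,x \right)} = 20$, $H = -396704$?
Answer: $- \frac{198352}{96904079} \approx -0.0020469$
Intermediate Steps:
$S{\left(b,x \right)} = -12$ ($S{\left(b,x \right)} = 8 - 20 = -12$)
$m{\left(L,D \right)} = -3 + L$
$E = \frac{486753}{198352}$ ($E = - \frac{973506}{-396704} = \left(-973506\right) \left(- \frac{1}{396704}\right) = \frac{486753}{198352} \approx 2.454$)
$\frac{1}{E + m{\left(-488,S{\left(-26,-10 \right)} \right)}} = \frac{1}{\frac{486753}{198352} - 491} = \frac{1}{- \frac{96904079}{198352}} = - \frac{198352}{96904079}$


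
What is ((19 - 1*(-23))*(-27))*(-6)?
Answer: 6804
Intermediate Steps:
((19 - 1*(-23))*(-27))*(-6) = ((19 + 23)*(-27))*(-6) = (42*(-27))*(-6) = -1134*(-6) = 6804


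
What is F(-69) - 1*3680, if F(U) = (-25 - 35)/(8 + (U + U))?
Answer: -47834/13 ≈ -3679.5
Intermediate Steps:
F(U) = -60/(8 + 2*U)
F(-69) - 1*3680 = -30/(4 - 69) - 1*3680 = -30/(-65) - 3680 = -30*(-1/65) - 3680 = 6/13 - 3680 = -47834/13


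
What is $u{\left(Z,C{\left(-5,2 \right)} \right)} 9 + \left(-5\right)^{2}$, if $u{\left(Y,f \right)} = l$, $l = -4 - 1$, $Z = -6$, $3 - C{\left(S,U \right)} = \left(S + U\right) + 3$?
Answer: $-20$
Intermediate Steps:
$C{\left(S,U \right)} = - S - U$ ($C{\left(S,U \right)} = 3 - \left(\left(S + U\right) + 3\right) = 3 - \left(3 + S + U\right) = - S - U$)
$l = -5$
$u{\left(Y,f \right)} = -5$
$u{\left(Z,C{\left(-5,2 \right)} \right)} 9 + \left(-5\right)^{2} = \left(-5\right) 9 + \left(-5\right)^{2} = -45 + 25 = -20$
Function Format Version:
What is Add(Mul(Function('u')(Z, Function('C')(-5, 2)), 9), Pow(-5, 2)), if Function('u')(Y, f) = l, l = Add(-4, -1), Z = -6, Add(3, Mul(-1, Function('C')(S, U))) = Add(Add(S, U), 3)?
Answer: -20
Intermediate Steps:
Function('C')(S, U) = Add(Mul(-1, S), Mul(-1, U)) (Function('C')(S, U) = Add(3, Mul(-1, Add(Add(S, U), 3))) = Add(3, Mul(-1, Add(3, S, U))) = Add(3, Add(-3, Mul(-1, S), Mul(-1, U))) = Add(Mul(-1, S), Mul(-1, U)))
l = -5
Function('u')(Y, f) = -5
Add(Mul(Function('u')(Z, Function('C')(-5, 2)), 9), Pow(-5, 2)) = Add(Mul(-5, 9), Pow(-5, 2)) = Add(-45, 25) = -20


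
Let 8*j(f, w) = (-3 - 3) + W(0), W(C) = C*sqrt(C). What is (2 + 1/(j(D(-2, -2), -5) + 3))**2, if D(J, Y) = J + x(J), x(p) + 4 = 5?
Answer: 484/81 ≈ 5.9753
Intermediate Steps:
x(p) = 1 (x(p) = -4 + 5 = 1)
W(C) = C**(3/2)
D(J, Y) = 1 + J (D(J, Y) = J + 1 = 1 + J)
j(f, w) = -3/4 (j(f, w) = ((-3 - 3) + 0**(3/2))/8 = (-6 + 0)/8 = (1/8)*(-6) = -3/4)
(2 + 1/(j(D(-2, -2), -5) + 3))**2 = (2 + 1/(-3/4 + 3))**2 = (2 + 1/(9/4))**2 = (2 + 4/9)**2 = (22/9)**2 = 484/81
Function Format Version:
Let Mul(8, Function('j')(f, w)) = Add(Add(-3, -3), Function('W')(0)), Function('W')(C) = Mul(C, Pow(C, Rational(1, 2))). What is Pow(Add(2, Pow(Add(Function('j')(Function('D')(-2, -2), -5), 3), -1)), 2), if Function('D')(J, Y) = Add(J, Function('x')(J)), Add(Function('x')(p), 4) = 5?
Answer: Rational(484, 81) ≈ 5.9753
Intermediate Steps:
Function('x')(p) = 1 (Function('x')(p) = Add(-4, 5) = 1)
Function('W')(C) = Pow(C, Rational(3, 2))
Function('D')(J, Y) = Add(1, J) (Function('D')(J, Y) = Add(J, 1) = Add(1, J))
Function('j')(f, w) = Rational(-3, 4) (Function('j')(f, w) = Mul(Rational(1, 8), Add(Add(-3, -3), Pow(0, Rational(3, 2)))) = Mul(Rational(1, 8), Add(-6, 0)) = Mul(Rational(1, 8), -6) = Rational(-3, 4))
Pow(Add(2, Pow(Add(Function('j')(Function('D')(-2, -2), -5), 3), -1)), 2) = Pow(Add(2, Pow(Add(Rational(-3, 4), 3), -1)), 2) = Pow(Add(2, Pow(Rational(9, 4), -1)), 2) = Pow(Add(2, Rational(4, 9)), 2) = Pow(Rational(22, 9), 2) = Rational(484, 81)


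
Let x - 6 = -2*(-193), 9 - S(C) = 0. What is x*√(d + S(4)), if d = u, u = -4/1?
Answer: 392*√5 ≈ 876.54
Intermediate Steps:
S(C) = 9 (S(C) = 9 - 1*0 = 9 + 0 = 9)
u = -4 (u = -4*1 = -4)
d = -4
x = 392 (x = 6 - 2*(-193) = 6 + 386 = 392)
x*√(d + S(4)) = 392*√(-4 + 9) = 392*√5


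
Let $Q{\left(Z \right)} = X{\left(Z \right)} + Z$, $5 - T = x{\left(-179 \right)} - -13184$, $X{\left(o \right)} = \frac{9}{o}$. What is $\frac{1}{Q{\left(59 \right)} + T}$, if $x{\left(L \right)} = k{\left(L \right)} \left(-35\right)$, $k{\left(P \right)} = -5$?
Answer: $- \frac{59}{784396} \approx -7.5217 \cdot 10^{-5}$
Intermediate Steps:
$x{\left(L \right)} = 175$ ($x{\left(L \right)} = \left(-5\right) \left(-35\right) = 175$)
$T = -13354$ ($T = 5 - \left(175 - -13184\right) = 5 - \left(175 + 13184\right) = 5 - 13359 = -13354$)
$Q{\left(Z \right)} = Z + \frac{9}{Z}$ ($Q{\left(Z \right)} = \frac{9}{Z} + Z = Z + \frac{9}{Z}$)
$\frac{1}{Q{\left(59 \right)} + T} = \frac{1}{\left(59 + \frac{9}{59}\right) - 13354} = \frac{1}{\frac{3490}{59} - 13354} = \frac{1}{- \frac{784396}{59}} = - \frac{59}{784396}$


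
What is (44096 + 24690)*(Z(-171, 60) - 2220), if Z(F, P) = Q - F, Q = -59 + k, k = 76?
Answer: -139773152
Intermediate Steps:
Q = 17 (Q = -59 + 76 = 17)
Z(F, P) = 17 - F
(44096 + 24690)*(Z(-171, 60) - 2220) = (44096 + 24690)*((17 - 1*(-171)) - 2220) = 68786*((17 + 171) - 2220) = 68786*(188 - 2220) = 68786*(-2032) = -139773152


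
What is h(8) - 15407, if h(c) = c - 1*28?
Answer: -15427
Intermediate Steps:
h(c) = -28 + c (h(c) = c - 28 = -28 + c)
h(8) - 15407 = (-28 + 8) - 15407 = -20 - 15407 = -15427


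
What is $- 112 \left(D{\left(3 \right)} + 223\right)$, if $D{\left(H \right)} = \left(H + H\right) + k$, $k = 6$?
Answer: $-26320$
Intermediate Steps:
$D{\left(H \right)} = 6 + 2 H$ ($D{\left(H \right)} = \left(H + H\right) + 6 = 2 H + 6 = 6 + 2 H$)
$- 112 \left(D{\left(3 \right)} + 223\right) = - 112 \left(\left(6 + 2 \cdot 3\right) + 223\right) = - 112 \left(\left(6 + 6\right) + 223\right) = - 112 \left(12 + 223\right) = \left(-112\right) 235 = -26320$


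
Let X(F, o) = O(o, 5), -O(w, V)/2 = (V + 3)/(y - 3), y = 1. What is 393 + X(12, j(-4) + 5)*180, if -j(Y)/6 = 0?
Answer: 1833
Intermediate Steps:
j(Y) = 0 (j(Y) = -6*0 = 0)
O(w, V) = 3 + V (O(w, V) = -2*(V + 3)/(1 - 3) = -2*(3 + V)/(-2) = -2*(3 + V)*(-1)/2 = -2*(-3/2 - V/2) = 3 + V)
X(F, o) = 8 (X(F, o) = 3 + 5 = 8)
393 + X(12, j(-4) + 5)*180 = 393 + 8*180 = 393 + 1440 = 1833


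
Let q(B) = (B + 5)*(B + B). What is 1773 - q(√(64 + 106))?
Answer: 1433 - 10*√170 ≈ 1302.6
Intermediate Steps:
q(B) = 2*B*(5 + B) (q(B) = (5 + B)*(2*B) = 2*B*(5 + B))
1773 - q(√(64 + 106)) = 1773 - 2*√(64 + 106)*(5 + √(64 + 106)) = 1773 - 2*√170*(5 + √170)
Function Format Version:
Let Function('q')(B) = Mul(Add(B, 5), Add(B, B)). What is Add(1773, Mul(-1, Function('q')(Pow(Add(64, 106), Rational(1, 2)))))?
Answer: Add(1433, Mul(-10, Pow(170, Rational(1, 2)))) ≈ 1302.6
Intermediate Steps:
Function('q')(B) = Mul(2, B, Add(5, B)) (Function('q')(B) = Mul(Add(5, B), Mul(2, B)) = Mul(2, B, Add(5, B)))
Add(1773, Mul(-1, Function('q')(Pow(Add(64, 106), Rational(1, 2))))) = Add(1773, Mul(-1, Mul(2, Pow(Add(64, 106), Rational(1, 2)), Add(5, Pow(Add(64, 106), Rational(1, 2)))))) = Add(1773, Mul(-1, Mul(2, Pow(170, Rational(1, 2)), Add(5, Pow(170, Rational(1, 2)))))) = Add(1773, Mul(-2, Pow(170, Rational(1, 2)), Add(5, Pow(170, Rational(1, 2)))))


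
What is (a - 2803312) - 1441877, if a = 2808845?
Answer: -1436344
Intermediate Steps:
(a - 2803312) - 1441877 = (2808845 - 2803312) - 1441877 = 5533 - 1441877 = -1436344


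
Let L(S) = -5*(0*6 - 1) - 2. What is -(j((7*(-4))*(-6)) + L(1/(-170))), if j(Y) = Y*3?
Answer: -507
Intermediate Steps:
j(Y) = 3*Y
L(S) = 3 (L(S) = -5*(0 - 1) - 2 = -5*(-1) - 2 = 5 - 2 = 3)
-(j((7*(-4))*(-6)) + L(1/(-170))) = -(3*((7*(-4))*(-6)) + 3) = -(3*(-28*(-6)) + 3) = -(3*168 + 3) = -(504 + 3) = -1*507 = -507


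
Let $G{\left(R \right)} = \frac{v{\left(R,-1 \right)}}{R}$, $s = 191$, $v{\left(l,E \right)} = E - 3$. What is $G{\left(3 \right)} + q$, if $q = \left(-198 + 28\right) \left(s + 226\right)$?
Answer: $- \frac{212674}{3} \approx -70891.0$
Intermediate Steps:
$v{\left(l,E \right)} = -3 + E$
$G{\left(R \right)} = - \frac{4}{R}$ ($G{\left(R \right)} = \frac{-3 - 1}{R} = - \frac{4}{R}$)
$q = -70890$ ($q = \left(-198 + 28\right) \left(191 + 226\right) = \left(-170\right) 417 = -70890$)
$G{\left(3 \right)} + q = - \frac{4}{3} - 70890 = - \frac{212674}{3}$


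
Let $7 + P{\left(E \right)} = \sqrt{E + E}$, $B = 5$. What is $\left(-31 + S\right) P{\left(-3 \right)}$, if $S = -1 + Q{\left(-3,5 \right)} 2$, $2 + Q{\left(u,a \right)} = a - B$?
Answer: $252 - 36 i \sqrt{6} \approx 252.0 - 88.182 i$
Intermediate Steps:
$P{\left(E \right)} = -7 + \sqrt{2} \sqrt{E}$ ($P{\left(E \right)} = -7 + \sqrt{E + E} = -7 + \sqrt{2 E} = -7 + \sqrt{2} \sqrt{E}$)
$Q{\left(u,a \right)} = -7 + a$ ($Q{\left(u,a \right)} = -2 + \left(a - 5\right) = -2 + \left(-5 + a\right) = -7 + a$)
$S = -5$ ($S = -1 + \left(-7 + 5\right) 2 = -1 - 4 = -5$)
$\left(-31 + S\right) P{\left(-3 \right)} = \left(-31 - 5\right) \left(-7 + \sqrt{2} \sqrt{-3}\right) = - 36 \left(-7 + \sqrt{2} i \sqrt{3}\right) = - 36 \left(-7 + i \sqrt{6}\right) = 252 - 36 i \sqrt{6}$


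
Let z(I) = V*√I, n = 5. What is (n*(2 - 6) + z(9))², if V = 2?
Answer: 196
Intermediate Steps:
z(I) = 2*√I
(n*(2 - 6) + z(9))² = (5*(2 - 6) + 2*√9)² = (5*(-4) + 2*3)² = (-20 + 6)² = (-14)² = 196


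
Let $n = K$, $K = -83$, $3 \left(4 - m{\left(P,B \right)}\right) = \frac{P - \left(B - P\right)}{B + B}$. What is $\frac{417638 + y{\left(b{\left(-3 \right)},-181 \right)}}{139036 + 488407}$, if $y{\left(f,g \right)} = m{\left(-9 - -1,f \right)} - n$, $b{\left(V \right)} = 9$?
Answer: $\frac{22557175}{33881922} \approx 0.66576$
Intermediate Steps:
$m{\left(P,B \right)} = 4 - \frac{- B + 2 P}{6 B}$ ($m{\left(P,B \right)} = 4 - \frac{\left(P - \left(B - P\right)\right) \frac{1}{B + B}}{3} = 4 - \frac{\left(- B + 2 P\right) \frac{1}{2 B}}{3} = 4 - \frac{\frac{1}{2} \frac{1}{B} \left(- B + 2 P\right)}{3} = 4 - \frac{- B + 2 P}{6 B}$)
$n = -83$
$y{\left(f,g \right)} = \frac{523}{6} + \frac{8}{3 f}$ ($y{\left(f,g \right)} = \left(\frac{25}{6} - \frac{-9 - -1}{3 f}\right) - -83 = \left(\frac{25}{6} - \frac{-9 + 1}{3 f}\right) + 83 = \left(\frac{25}{6} - - \frac{8}{3 f}\right) + 83 = \left(\frac{25}{6} + \frac{8}{3 f}\right) + 83 = \frac{523}{6} + \frac{8}{3 f}$)
$\frac{417638 + y{\left(b{\left(-3 \right)},-181 \right)}}{139036 + 488407} = \frac{417638 + \frac{16 + 523 \cdot 9}{6 \cdot 9}}{139036 + 488407} = \frac{417638 + \frac{1}{6} \cdot \frac{1}{9} \left(16 + 4707\right)}{627443} = \left(417638 + \frac{1}{6} \cdot \frac{1}{9} \cdot 4723\right) \frac{1}{627443} = \left(417638 + \frac{4723}{54}\right) \frac{1}{627443} = \frac{22557175}{54} \cdot \frac{1}{627443} = \frac{22557175}{33881922}$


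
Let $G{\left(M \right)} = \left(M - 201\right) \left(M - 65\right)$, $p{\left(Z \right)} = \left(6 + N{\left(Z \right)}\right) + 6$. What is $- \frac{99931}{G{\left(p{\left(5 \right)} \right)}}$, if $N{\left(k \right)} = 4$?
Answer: $- \frac{99931}{9065} \approx -11.024$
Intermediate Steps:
$p{\left(Z \right)} = 16$ ($p{\left(Z \right)} = \left(6 + 4\right) + 6 = 10 + 6 = 16$)
$G{\left(M \right)} = \left(-201 + M\right) \left(-65 + M\right)$
$- \frac{99931}{G{\left(p{\left(5 \right)} \right)}} = - \frac{99931}{13065 + 16^{2} - 4256} = - \frac{99931}{13065 + 256 - 4256} = - \frac{99931}{9065}$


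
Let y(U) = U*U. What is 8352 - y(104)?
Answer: -2464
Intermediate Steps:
y(U) = U²
8352 - y(104) = 8352 - 1*104² = 8352 - 1*10816 = 8352 - 10816 = -2464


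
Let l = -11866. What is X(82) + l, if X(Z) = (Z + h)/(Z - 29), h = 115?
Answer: -628701/53 ≈ -11862.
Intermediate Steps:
X(Z) = (115 + Z)/(-29 + Z) (X(Z) = (Z + 115)/(Z - 29) = (115 + Z)/(-29 + Z))
X(82) + l = (115 + 82)/(-29 + 82) - 11866 = 197/53 - 11866 = -628701/53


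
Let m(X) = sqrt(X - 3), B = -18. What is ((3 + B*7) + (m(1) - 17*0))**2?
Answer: (123 - I*sqrt(2))**2 ≈ 15127.0 - 347.9*I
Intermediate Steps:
m(X) = sqrt(-3 + X)
((3 + B*7) + (m(1) - 17*0))**2 = ((3 - 18*7) + (sqrt(-3 + 1) - 17*0))**2 = ((3 - 126) + (sqrt(-2) + 0))**2 = (-123 + (I*sqrt(2) + 0))**2 = (-123 + I*sqrt(2))**2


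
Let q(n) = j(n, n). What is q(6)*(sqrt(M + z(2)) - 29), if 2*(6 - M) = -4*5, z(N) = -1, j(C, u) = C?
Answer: -174 + 6*sqrt(15) ≈ -150.76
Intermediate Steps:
q(n) = n
M = 16 (M = 6 - (-2)*5 = 6 - 1/2*(-20) = 6 + 10 = 16)
q(6)*(sqrt(M + z(2)) - 29) = 6*(sqrt(16 - 1) - 29) = 6*(sqrt(15) - 29) = 6*(-29 + sqrt(15)) = -174 + 6*sqrt(15)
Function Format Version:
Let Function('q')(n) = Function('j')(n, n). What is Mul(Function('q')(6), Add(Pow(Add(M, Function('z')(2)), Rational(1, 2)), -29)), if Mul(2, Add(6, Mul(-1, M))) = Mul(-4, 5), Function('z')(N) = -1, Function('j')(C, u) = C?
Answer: Add(-174, Mul(6, Pow(15, Rational(1, 2)))) ≈ -150.76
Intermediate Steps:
Function('q')(n) = n
M = 16 (M = Add(6, Mul(Rational(-1, 2), Mul(-4, 5))) = Add(6, Mul(Rational(-1, 2), -20)) = Add(6, 10) = 16)
Mul(Function('q')(6), Add(Pow(Add(M, Function('z')(2)), Rational(1, 2)), -29)) = Mul(6, Add(Pow(Add(16, -1), Rational(1, 2)), -29)) = Mul(6, Add(Pow(15, Rational(1, 2)), -29)) = Mul(6, Add(-29, Pow(15, Rational(1, 2)))) = Add(-174, Mul(6, Pow(15, Rational(1, 2))))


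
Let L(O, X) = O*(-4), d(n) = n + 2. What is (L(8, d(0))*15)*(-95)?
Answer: 45600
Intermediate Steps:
d(n) = 2 + n
L(O, X) = -4*O
(L(8, d(0))*15)*(-95) = (-4*8*15)*(-95) = -32*15*(-95) = -480*(-95) = 45600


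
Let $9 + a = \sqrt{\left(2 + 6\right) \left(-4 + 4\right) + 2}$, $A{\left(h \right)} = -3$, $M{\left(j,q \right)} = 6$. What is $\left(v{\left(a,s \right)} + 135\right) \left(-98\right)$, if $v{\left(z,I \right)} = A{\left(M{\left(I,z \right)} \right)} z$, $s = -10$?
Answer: $-15876 + 294 \sqrt{2} \approx -15460.0$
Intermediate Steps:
$a = -9 + \sqrt{2}$ ($a = -9 + \sqrt{\left(2 + 6\right) \left(-4 + 4\right) + 2} = -9 + \sqrt{8 \cdot 0 + 2} = -9 + \sqrt{0 + 2} = -9 + \sqrt{2} \approx -7.5858$)
$v{\left(z,I \right)} = - 3 z$
$\left(v{\left(a,s \right)} + 135\right) \left(-98\right) = \left(- 3 \left(-9 + \sqrt{2}\right) + 135\right) \left(-98\right) = \left(\left(27 - 3 \sqrt{2}\right) + 135\right) \left(-98\right) = \left(162 - 3 \sqrt{2}\right) \left(-98\right) = -15876 + 294 \sqrt{2}$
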